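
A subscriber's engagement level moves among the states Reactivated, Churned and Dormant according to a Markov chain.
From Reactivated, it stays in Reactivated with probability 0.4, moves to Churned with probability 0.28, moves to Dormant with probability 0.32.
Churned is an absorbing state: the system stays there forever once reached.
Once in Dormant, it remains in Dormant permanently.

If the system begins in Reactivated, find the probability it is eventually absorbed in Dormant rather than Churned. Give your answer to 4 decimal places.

0.5333

Let h(s) be the probability of absorption at Dormant starting from transient state s. Then h(Dormant) = 1 and h(Churned) = 0. By first-step analysis:
h(Reactivated) = 0.4·h(Reactivated) + 0.28·0 + 0.32·1
Solving: h(Reactivated) = 0.5333.
Starting from Reactivated, the probability is 0.5333.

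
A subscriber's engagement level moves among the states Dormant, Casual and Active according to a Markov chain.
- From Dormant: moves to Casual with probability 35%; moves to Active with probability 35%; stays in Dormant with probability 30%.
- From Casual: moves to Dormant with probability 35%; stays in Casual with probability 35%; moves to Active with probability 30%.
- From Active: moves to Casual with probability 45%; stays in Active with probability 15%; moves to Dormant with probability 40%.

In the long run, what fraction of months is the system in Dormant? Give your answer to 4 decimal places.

Let the stationary distribution be π with π = πP and π_1 + π_2 + π_3 = 1.
π_1 = 0.3·π_1 + 0.35·π_2 + 0.4·π_3
π_2 = 0.35·π_1 + 0.35·π_2 + 0.45·π_3
Solving with the normalization constraint gives π = (0.3465, 0.3776, 0.2759).
So the stationary probability of Dormant is 0.3465.

0.3465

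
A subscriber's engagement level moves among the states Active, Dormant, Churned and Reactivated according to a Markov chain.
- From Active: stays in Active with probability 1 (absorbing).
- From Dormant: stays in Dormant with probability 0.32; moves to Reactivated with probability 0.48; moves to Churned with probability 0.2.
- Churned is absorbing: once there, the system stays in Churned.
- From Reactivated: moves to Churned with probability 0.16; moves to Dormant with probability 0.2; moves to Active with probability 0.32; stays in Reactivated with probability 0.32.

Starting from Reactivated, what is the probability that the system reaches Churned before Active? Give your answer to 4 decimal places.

Let h(s) be the probability of absorption at Churned starting from transient state s. Then h(Churned) = 1 and h(Active) = 0. By first-step analysis:
h(Dormant) = 0.32·h(Dormant) + 0.2·1 + 0.48·h(Reactivated)
h(Reactivated) = 0.32·0 + 0.2·h(Dormant) + 0.16·1 + 0.32·h(Reactivated)
Solving: h(Dormant) = 0.5808, h(Reactivated) = 0.4061.
Starting from Reactivated, the probability is 0.4061.

0.4061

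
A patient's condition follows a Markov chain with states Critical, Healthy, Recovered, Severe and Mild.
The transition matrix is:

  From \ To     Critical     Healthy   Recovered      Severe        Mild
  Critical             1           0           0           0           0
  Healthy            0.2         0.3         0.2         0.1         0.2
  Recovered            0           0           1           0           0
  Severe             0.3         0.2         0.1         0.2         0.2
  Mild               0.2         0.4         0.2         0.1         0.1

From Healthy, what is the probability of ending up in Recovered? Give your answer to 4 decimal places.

Let h(s) be the probability of absorption at Recovered starting from transient state s. Then h(Recovered) = 1 and h(Critical) = 0. By first-step analysis:
h(Healthy) = 0.2·0 + 0.3·h(Healthy) + 0.2·1 + 0.1·h(Severe) + 0.2·h(Mild)
h(Severe) = 0.3·0 + 0.2·h(Healthy) + 0.1·1 + 0.2·h(Severe) + 0.2·h(Mild)
h(Mild) = 0.2·0 + 0.4·h(Healthy) + 0.2·1 + 0.1·h(Severe) + 0.1·h(Mild)
Solving: h(Healthy) = 0.4722, h(Severe) = 0.3611, h(Mild) = 0.4722.
Starting from Healthy, the probability is 0.4722.

0.4722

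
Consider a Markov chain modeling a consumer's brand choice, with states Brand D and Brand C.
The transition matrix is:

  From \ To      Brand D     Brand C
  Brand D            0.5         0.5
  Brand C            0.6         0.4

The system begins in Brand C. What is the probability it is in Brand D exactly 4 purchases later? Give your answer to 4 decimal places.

0.5454

Propagate the distribution vector 4 purchases from Brand C.
After 0 purchases: (0.0000, 1.0000)
After 1 purchase: (0.6000, 0.4000)
After 2 purchases: (0.5400, 0.4600)
After 3 purchases: (0.5460, 0.4540)
After 4 purchases: (0.5454, 0.4546)
P(in Brand D after 4 purchases) = 0.5454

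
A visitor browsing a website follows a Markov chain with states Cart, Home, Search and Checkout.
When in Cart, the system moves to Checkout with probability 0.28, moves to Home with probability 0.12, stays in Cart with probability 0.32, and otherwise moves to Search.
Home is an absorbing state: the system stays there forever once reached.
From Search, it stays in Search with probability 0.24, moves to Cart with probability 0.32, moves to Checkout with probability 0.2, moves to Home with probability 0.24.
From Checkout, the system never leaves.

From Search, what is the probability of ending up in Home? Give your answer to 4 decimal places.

Let h(s) be the probability of absorption at Home starting from transient state s. Then h(Home) = 1 and h(Checkout) = 0. By first-step analysis:
h(Cart) = 0.32·h(Cart) + 0.12·1 + 0.28·h(Search) + 0.28·0
h(Search) = 0.32·h(Cart) + 0.24·1 + 0.24·h(Search) + 0.2·0
Solving: h(Cart) = 0.3708, h(Search) = 0.4719.
Starting from Search, the probability is 0.4719.

0.4719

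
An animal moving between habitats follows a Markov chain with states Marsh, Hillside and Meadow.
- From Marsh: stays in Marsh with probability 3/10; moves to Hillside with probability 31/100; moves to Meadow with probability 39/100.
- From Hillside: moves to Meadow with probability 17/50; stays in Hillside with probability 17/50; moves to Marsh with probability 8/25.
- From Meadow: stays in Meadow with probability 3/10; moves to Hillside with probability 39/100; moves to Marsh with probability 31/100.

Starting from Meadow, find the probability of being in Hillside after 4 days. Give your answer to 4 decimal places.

Propagate the distribution vector 4 days from Meadow.
After 0 days: (0.0000, 0.0000, 1.0000)
After 1 day: (0.3100, 0.3900, 0.3000)
After 2 days: (0.3108, 0.3457, 0.3435)
After 3 days: (0.3103, 0.3479, 0.3418)
After 4 days: (0.3104, 0.3478, 0.3418)
P(in Hillside after 4 days) = 0.3478

0.3478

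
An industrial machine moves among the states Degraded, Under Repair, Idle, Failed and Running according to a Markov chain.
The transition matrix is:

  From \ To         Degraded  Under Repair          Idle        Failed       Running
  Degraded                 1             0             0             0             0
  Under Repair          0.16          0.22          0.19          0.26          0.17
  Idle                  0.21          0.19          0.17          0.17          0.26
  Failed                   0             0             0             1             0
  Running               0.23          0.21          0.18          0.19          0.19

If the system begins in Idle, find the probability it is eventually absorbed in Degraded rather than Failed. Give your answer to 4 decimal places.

Let h(s) be the probability of absorption at Degraded starting from transient state s. Then h(Degraded) = 1 and h(Failed) = 0. By first-step analysis:
h(Under Repair) = 0.16·1 + 0.22·h(Under Repair) + 0.19·h(Idle) + 0.26·0 + 0.17·h(Running)
h(Idle) = 0.21·1 + 0.19·h(Under Repair) + 0.17·h(Idle) + 0.17·0 + 0.26·h(Running)
h(Running) = 0.23·1 + 0.21·h(Under Repair) + 0.18·h(Idle) + 0.19·0 + 0.19·h(Running)
Solving: h(Under Repair) = 0.4424, h(Idle) = 0.5150, h(Running) = 0.5131.
Starting from Idle, the probability is 0.5150.

0.5150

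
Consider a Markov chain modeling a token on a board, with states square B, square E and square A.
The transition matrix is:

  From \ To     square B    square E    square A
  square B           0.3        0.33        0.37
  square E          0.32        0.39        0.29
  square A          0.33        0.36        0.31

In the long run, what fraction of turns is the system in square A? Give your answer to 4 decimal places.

0.3218

Let the stationary distribution be π with π = πP and π_1 + π_2 + π_3 = 1.
π_1 = 0.3·π_1 + 0.32·π_2 + 0.33·π_3
π_2 = 0.33·π_1 + 0.39·π_2 + 0.36·π_3
Solving with the normalization constraint gives π = (0.3169, 0.3613, 0.3218).
So the stationary probability of square A is 0.3218.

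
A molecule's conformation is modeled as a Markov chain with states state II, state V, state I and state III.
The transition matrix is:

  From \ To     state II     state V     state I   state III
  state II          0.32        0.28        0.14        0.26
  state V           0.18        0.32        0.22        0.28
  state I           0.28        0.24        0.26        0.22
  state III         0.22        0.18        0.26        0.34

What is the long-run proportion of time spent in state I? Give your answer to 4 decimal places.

0.2201

Let the stationary distribution be π with π = πP and π_1 + π_2 + π_3 + π_4 = 1.
π_1 = 0.32·π_1 + 0.18·π_2 + 0.28·π_3 + 0.22·π_4
π_2 = 0.28·π_1 + 0.32·π_2 + 0.24·π_3 + 0.18·π_4
π_3 = 0.14·π_1 + 0.22·π_2 + 0.26·π_3 + 0.26·π_4
Solving with the normalization constraint gives π = (0.2479, 0.2535, 0.2201, 0.2785).
So the stationary probability of state I is 0.2201.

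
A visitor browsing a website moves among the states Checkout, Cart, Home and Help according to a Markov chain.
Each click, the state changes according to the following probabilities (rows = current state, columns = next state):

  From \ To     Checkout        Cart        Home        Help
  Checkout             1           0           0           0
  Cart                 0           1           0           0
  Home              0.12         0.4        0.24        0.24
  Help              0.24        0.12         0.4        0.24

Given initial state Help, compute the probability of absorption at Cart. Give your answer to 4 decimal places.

0.5216

Let h(s) be the probability of absorption at Cart starting from transient state s. Then h(Cart) = 1 and h(Checkout) = 0. By first-step analysis:
h(Home) = 0.12·0 + 0.4·1 + 0.24·h(Home) + 0.24·h(Help)
h(Help) = 0.24·0 + 0.12·1 + 0.4·h(Home) + 0.24·h(Help)
Solving: h(Home) = 0.6910, h(Help) = 0.5216.
Starting from Help, the probability is 0.5216.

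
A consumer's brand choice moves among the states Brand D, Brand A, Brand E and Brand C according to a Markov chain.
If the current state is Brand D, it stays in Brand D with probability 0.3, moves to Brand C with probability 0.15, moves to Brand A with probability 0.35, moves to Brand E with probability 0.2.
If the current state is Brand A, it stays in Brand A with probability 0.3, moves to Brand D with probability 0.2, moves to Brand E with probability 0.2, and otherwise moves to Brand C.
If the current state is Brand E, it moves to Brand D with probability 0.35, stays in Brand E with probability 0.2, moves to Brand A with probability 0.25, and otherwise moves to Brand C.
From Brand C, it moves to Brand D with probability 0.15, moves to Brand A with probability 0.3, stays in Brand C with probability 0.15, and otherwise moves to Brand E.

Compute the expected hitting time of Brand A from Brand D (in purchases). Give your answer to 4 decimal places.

3.1379

Let t(s) be the expected number of purchases to first reach Brand A from state s, with t(Brand A) = 0. Conditioning on the first purchase:
t(Brand D) = 1 + 0.3·t(Brand D) + 0.2·t(Brand E) + 0.15·t(Brand C)
t(Brand E) = 1 + 0.35·t(Brand D) + 0.2·t(Brand E) + 0.2·t(Brand C)
t(Brand C) = 1 + 0.15·t(Brand D) + 0.4·t(Brand E) + 0.15·t(Brand C)
Solving: t(Brand D) = 3.1379, t(Brand E) = 3.4628, t(Brand C) = 3.3597.
Expected purchases from Brand D to Brand A: 3.1379.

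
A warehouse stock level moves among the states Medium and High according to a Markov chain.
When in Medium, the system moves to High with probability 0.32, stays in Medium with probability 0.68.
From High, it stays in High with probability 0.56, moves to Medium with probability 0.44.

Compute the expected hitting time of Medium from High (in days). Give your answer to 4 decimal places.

Let t(s) be the expected number of days to first reach Medium from state s, with t(Medium) = 0. Conditioning on the first day:
t(High) = 1 + 0.56·t(High)
Solving: t(High) = 2.2727.
Expected days from High to Medium: 2.2727.

2.2727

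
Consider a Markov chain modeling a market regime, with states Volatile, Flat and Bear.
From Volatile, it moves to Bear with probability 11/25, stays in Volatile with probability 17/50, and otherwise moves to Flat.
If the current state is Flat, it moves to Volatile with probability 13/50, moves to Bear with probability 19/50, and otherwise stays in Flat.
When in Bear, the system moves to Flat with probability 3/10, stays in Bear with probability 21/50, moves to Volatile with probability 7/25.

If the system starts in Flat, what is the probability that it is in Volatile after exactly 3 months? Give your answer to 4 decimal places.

Propagate the distribution vector 3 months from Flat.
After 0 months: (0.0000, 1.0000, 0.0000)
After 1 month: (0.2600, 0.3600, 0.3800)
After 2 months: (0.2884, 0.3008, 0.4108)
After 3 months: (0.2913, 0.2950, 0.4137)
P(in Volatile after 3 months) = 0.2913

0.2913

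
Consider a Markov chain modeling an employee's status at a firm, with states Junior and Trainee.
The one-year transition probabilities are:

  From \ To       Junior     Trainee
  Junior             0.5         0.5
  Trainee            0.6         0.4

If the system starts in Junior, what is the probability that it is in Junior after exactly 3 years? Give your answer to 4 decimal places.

Propagate the distribution vector 3 years from Junior.
After 0 years: (1.0000, 0.0000)
After 1 year: (0.5000, 0.5000)
After 2 years: (0.5500, 0.4500)
After 3 years: (0.5450, 0.4550)
P(in Junior after 3 years) = 0.5450

0.5450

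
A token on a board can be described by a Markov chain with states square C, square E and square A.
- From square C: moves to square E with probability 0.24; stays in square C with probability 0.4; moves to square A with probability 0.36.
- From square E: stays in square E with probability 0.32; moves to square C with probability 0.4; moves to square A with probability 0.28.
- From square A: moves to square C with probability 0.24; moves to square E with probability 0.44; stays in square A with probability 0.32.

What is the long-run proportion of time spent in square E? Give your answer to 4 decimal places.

Let the stationary distribution be π with π = πP and π_1 + π_2 + π_3 = 1.
π_1 = 0.4·π_1 + 0.4·π_2 + 0.24·π_3
π_2 = 0.24·π_1 + 0.32·π_2 + 0.44·π_3
Solving with the normalization constraint gives π = (0.3487, 0.3306, 0.3207).
So the stationary probability of square E is 0.3306.

0.3306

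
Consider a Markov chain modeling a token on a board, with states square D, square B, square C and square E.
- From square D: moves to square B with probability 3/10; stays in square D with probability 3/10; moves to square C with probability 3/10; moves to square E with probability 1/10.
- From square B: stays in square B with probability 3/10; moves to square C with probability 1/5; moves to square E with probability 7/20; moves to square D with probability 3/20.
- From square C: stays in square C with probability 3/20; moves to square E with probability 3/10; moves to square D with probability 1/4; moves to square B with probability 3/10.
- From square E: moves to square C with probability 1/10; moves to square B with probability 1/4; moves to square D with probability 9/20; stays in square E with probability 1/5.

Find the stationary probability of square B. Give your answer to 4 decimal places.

0.2883

Let the stationary distribution be π with π = πP and π_1 + π_2 + π_3 + π_4 = 1.
π_1 = 0.3·π_1 + 0.15·π_2 + 0.25·π_3 + 0.45·π_4
π_2 = 0.3·π_1 + 0.3·π_2 + 0.3·π_3 + 0.25·π_4
π_3 = 0.3·π_1 + 0.2·π_2 + 0.15·π_3 + 0.1·π_4
Solving with the normalization constraint gives π = (0.2822, 0.2883, 0.1950, 0.2345).
So the stationary probability of square B is 0.2883.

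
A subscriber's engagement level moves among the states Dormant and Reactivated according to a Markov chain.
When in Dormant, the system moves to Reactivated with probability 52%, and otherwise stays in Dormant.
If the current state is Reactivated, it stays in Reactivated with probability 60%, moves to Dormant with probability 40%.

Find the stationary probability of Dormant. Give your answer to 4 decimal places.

0.4348

Let the stationary distribution be π with π = πP and π_1 + π_2 = 1.
π_1 = 0.48·π_1 + 0.4·π_2
Solving with the normalization constraint gives π = (0.4348, 0.5652).
So the stationary probability of Dormant is 0.4348.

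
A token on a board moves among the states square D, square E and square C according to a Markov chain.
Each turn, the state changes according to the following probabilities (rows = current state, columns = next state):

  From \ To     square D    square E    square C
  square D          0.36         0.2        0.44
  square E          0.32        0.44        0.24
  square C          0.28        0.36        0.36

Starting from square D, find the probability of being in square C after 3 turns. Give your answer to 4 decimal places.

0.3471

Propagate the distribution vector 3 turns from square D.
After 0 turns: (1.0000, 0.0000, 0.0000)
After 1 turn: (0.3600, 0.2000, 0.4400)
After 2 turns: (0.3168, 0.3184, 0.3648)
After 3 turns: (0.3181, 0.3348, 0.3471)
P(in square C after 3 turns) = 0.3471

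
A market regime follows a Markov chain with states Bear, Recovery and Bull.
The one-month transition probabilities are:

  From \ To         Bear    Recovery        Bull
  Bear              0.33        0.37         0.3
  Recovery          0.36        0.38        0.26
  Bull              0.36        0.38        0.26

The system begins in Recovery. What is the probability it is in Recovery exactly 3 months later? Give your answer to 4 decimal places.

0.3765

Propagate the distribution vector 3 months from Recovery.
After 0 months: (0.0000, 1.0000, 0.0000)
After 1 month: (0.3600, 0.3800, 0.2600)
After 2 months: (0.3492, 0.3764, 0.2744)
After 3 months: (0.3495, 0.3765, 0.2740)
P(in Recovery after 3 months) = 0.3765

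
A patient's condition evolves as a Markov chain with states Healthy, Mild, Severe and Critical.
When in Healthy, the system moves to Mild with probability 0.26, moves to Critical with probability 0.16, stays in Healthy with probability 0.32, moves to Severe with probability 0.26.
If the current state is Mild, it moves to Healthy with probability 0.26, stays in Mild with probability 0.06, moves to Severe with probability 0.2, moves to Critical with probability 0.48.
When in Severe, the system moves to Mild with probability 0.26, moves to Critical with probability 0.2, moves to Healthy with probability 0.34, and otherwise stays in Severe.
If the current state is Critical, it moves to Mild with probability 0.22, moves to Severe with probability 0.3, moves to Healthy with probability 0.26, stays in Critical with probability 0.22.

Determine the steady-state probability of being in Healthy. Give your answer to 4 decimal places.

0.2973

Let the stationary distribution be π with π = πP and π_1 + π_2 + π_3 + π_4 = 1.
π_1 = 0.32·π_1 + 0.26·π_2 + 0.34·π_3 + 0.26·π_4
π_2 = 0.26·π_1 + 0.06·π_2 + 0.26·π_3 + 0.22·π_4
π_3 = 0.26·π_1 + 0.2·π_2 + 0.2·π_3 + 0.3·π_4
Solving with the normalization constraint gives π = (0.2973, 0.2083, 0.2430, 0.2515).
So the stationary probability of Healthy is 0.2973.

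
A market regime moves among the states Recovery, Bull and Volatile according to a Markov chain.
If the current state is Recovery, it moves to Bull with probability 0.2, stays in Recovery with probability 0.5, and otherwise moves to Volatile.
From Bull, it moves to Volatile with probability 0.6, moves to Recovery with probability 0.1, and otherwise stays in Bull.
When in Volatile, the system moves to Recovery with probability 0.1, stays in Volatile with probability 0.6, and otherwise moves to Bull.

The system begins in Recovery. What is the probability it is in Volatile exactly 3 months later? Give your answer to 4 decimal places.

Propagate the distribution vector 3 months from Recovery.
After 0 months: (1.0000, 0.0000, 0.0000)
After 1 month: (0.5000, 0.2000, 0.3000)
After 2 months: (0.3000, 0.2500, 0.4500)
After 3 months: (0.2200, 0.2700, 0.5100)
P(in Volatile after 3 months) = 0.5100

0.5100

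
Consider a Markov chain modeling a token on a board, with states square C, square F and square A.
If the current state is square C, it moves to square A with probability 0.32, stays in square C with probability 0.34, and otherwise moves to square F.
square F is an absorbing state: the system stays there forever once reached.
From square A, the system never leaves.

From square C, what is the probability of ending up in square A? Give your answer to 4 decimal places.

0.4848

Let h(s) be the probability of absorption at square A starting from transient state s. Then h(square A) = 1 and h(square F) = 0. By first-step analysis:
h(square C) = 0.34·h(square C) + 0.34·0 + 0.32·1
Solving: h(square C) = 0.4848.
Starting from square C, the probability is 0.4848.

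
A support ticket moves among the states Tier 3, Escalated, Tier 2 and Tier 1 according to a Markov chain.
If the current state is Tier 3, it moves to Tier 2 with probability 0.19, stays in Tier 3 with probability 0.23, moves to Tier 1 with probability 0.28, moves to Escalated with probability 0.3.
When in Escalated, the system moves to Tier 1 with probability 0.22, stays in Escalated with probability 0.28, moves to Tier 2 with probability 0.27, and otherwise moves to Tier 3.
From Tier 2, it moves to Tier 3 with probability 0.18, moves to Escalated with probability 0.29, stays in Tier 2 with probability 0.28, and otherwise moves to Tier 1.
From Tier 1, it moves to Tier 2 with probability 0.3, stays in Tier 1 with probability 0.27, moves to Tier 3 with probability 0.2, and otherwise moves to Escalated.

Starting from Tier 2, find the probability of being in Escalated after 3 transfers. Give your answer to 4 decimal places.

0.2742

Propagate the distribution vector 3 transfers from Tier 2.
After 0 transfers: (0.0000, 0.0000, 1.0000, 0.0000)
After 1 transfer: (0.1800, 0.2900, 0.2800, 0.2500)
After 2 transfers: (0.2085, 0.2739, 0.2659, 0.2517)
After 3 transfers: (0.2092, 0.2742, 0.2635, 0.2531)
P(in Escalated after 3 transfers) = 0.2742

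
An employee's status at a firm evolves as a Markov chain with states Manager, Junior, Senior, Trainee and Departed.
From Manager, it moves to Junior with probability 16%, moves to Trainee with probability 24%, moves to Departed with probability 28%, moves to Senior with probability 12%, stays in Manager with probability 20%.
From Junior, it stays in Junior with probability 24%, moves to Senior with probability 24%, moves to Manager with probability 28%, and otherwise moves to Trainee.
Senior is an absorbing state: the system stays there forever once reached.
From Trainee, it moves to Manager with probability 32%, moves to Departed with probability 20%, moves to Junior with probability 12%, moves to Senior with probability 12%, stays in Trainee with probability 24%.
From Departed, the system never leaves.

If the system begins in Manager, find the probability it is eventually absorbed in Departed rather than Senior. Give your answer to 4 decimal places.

0.6063

Let h(s) be the probability of absorption at Departed starting from transient state s. Then h(Departed) = 1 and h(Senior) = 0. By first-step analysis:
h(Manager) = 0.2·h(Manager) + 0.16·h(Junior) + 0.12·0 + 0.24·h(Trainee) + 0.28·1
h(Junior) = 0.28·h(Manager) + 0.24·h(Junior) + 0.24·0 + 0.24·h(Trainee)
h(Trainee) = 0.32·h(Manager) + 0.12·h(Junior) + 0.12·0 + 0.24·h(Trainee) + 0.2·1
Solving: h(Manager) = 0.6063, h(Junior) = 0.4074, h(Trainee) = 0.5828.
Starting from Manager, the probability is 0.6063.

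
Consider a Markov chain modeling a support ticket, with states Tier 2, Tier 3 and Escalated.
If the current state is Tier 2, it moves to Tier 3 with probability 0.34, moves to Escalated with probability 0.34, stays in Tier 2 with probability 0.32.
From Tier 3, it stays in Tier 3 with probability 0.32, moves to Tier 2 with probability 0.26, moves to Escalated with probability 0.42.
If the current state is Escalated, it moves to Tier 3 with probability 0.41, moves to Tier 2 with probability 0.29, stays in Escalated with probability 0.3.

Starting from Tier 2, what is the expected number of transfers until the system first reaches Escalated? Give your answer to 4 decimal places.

2.7273

Let t(s) be the expected number of transfers to first reach Escalated from state s, with t(Escalated) = 0. Conditioning on the first transfer:
t(Tier 2) = 1 + 0.32·t(Tier 2) + 0.34·t(Tier 3)
t(Tier 3) = 1 + 0.26·t(Tier 2) + 0.32·t(Tier 3)
Solving: t(Tier 2) = 2.7273, t(Tier 3) = 2.5134.
Expected transfers from Tier 2 to Escalated: 2.7273.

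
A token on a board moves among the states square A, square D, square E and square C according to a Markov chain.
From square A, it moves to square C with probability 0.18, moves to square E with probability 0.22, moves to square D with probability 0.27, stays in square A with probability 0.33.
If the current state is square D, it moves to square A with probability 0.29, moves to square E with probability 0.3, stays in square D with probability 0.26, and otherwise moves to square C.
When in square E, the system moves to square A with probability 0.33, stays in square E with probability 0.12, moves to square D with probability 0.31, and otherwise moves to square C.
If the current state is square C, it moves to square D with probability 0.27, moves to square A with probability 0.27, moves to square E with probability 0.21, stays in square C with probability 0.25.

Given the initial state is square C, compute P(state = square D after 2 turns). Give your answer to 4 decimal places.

Propagate the distribution vector 2 turns from square C.
After 0 turns: (0.0000, 0.0000, 0.0000, 1.0000)
After 1 turn: (0.2700, 0.2700, 0.2100, 0.2500)
After 2 turns: (0.3042, 0.2757, 0.2181, 0.2020)
P(in square D after 2 turns) = 0.2757

0.2757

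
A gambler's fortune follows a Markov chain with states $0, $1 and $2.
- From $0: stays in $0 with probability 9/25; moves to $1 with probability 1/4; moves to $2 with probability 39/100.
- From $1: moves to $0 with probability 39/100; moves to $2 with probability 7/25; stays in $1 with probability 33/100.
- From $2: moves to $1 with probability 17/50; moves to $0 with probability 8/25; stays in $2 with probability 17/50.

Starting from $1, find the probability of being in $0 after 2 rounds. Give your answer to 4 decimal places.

0.3587

Sum over the intermediate state after 1 round:
P = P($1→$0)·P($0→$0) + P($1→$1)·P($1→$0) + P($1→$2)·P($2→$0)
  = 0.39×0.36 + 0.33×0.39 + 0.28×0.32
  = 0.1404 + 0.1287 + 0.0896 = 0.3587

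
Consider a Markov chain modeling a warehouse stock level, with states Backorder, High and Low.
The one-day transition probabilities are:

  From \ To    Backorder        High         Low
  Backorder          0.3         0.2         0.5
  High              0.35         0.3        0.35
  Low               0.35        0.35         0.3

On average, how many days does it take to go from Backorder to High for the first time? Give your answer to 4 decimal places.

3.8095

Let t(s) be the expected number of days to first reach High from state s, with t(High) = 0. Conditioning on the first day:
t(Backorder) = 1 + 0.3·t(Backorder) + 0.5·t(Low)
t(Low) = 1 + 0.35·t(Backorder) + 0.3·t(Low)
Solving: t(Backorder) = 3.8095, t(Low) = 3.3333.
Expected days from Backorder to High: 3.8095.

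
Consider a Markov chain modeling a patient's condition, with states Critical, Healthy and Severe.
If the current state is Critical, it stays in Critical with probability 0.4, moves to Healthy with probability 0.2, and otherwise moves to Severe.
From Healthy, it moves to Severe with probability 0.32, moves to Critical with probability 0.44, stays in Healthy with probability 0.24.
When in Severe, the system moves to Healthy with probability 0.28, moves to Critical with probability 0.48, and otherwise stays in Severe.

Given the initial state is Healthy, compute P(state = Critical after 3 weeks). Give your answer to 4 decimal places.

Propagate the distribution vector 3 weeks from Healthy.
After 0 weeks: (0.0000, 1.0000, 0.0000)
After 1 week: (0.4400, 0.2400, 0.3200)
After 2 weeks: (0.4352, 0.2352, 0.3296)
After 3 weeks: (0.4358, 0.2358, 0.3284)
P(in Critical after 3 weeks) = 0.4358

0.4358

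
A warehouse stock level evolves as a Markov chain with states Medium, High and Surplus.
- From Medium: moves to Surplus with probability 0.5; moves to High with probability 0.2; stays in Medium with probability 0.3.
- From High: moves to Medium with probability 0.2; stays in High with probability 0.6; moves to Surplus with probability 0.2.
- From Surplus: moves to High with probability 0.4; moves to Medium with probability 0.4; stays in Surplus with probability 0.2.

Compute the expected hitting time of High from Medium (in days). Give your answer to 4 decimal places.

Let t(s) be the expected number of days to first reach High from state s, with t(High) = 0. Conditioning on the first day:
t(Medium) = 1 + 0.3·t(Medium) + 0.5·t(Surplus)
t(Surplus) = 1 + 0.4·t(Medium) + 0.2·t(Surplus)
Solving: t(Medium) = 3.6111, t(Surplus) = 3.0556.
Expected days from Medium to High: 3.6111.

3.6111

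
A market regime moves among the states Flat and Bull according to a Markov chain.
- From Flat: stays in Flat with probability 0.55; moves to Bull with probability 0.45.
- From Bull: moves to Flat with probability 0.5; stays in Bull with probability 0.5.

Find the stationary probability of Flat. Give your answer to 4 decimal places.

0.5263

Let the stationary distribution be π with π = πP and π_1 + π_2 = 1.
π_1 = 0.55·π_1 + 0.5·π_2
Solving with the normalization constraint gives π = (0.5263, 0.4737).
So the stationary probability of Flat is 0.5263.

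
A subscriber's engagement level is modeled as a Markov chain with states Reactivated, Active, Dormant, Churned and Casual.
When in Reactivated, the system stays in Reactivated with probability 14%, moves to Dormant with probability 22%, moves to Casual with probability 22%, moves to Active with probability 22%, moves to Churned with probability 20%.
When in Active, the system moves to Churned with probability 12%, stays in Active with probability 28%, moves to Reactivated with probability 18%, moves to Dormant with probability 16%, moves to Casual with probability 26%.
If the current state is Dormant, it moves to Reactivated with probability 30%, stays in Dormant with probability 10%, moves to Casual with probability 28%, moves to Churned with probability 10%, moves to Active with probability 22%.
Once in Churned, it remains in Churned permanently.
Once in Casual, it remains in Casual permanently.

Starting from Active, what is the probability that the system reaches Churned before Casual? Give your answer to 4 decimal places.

Let h(s) be the probability of absorption at Churned starting from transient state s. Then h(Churned) = 1 and h(Casual) = 0. By first-step analysis:
h(Reactivated) = 0.14·h(Reactivated) + 0.22·h(Active) + 0.22·h(Dormant) + 0.2·1 + 0.22·0
h(Active) = 0.18·h(Reactivated) + 0.28·h(Active) + 0.16·h(Dormant) + 0.12·1 + 0.26·0
h(Dormant) = 0.3·h(Reactivated) + 0.22·h(Active) + 0.1·h(Dormant) + 0.1·1 + 0.28·0
Solving: h(Reactivated) = 0.4039, h(Active) = 0.3408, h(Dormant) = 0.3290.
Starting from Active, the probability is 0.3408.

0.3408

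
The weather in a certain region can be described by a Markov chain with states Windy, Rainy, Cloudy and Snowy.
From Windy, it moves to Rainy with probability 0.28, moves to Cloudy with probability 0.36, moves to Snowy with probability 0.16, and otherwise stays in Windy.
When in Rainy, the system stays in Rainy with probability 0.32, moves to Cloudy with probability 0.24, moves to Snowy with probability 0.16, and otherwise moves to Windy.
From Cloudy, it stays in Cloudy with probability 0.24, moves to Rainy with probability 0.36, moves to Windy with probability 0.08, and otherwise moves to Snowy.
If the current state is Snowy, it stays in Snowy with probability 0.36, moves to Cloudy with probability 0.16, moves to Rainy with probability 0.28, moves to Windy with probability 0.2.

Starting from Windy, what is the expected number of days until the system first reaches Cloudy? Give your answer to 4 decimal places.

Let t(s) be the expected number of days to first reach Cloudy from state s, with t(Cloudy) = 0. Conditioning on the first day:
t(Windy) = 1 + 0.2·t(Windy) + 0.28·t(Rainy) + 0.16·t(Snowy)
t(Rainy) = 1 + 0.28·t(Windy) + 0.32·t(Rainy) + 0.16·t(Snowy)
t(Snowy) = 1 + 0.2·t(Windy) + 0.28·t(Rainy) + 0.36·t(Snowy)
Solving: t(Windy) = 3.5088, t(Rainy) = 3.9474, t(Snowy) = 4.3860.
Expected days from Windy to Cloudy: 3.5088.

3.5088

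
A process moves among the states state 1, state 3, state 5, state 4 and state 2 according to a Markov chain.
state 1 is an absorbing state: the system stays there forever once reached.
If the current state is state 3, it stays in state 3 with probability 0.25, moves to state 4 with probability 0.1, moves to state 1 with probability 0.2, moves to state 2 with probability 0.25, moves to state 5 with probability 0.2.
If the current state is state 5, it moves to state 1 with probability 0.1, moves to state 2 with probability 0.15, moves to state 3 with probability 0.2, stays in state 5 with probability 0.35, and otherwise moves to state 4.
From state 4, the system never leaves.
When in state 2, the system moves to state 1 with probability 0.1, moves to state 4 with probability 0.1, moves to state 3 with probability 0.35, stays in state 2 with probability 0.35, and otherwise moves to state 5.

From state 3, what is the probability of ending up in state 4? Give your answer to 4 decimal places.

0.4391

Let h(s) be the probability of absorption at state 4 starting from transient state s. Then h(state 4) = 1 and h(state 1) = 0. By first-step analysis:
h(state 3) = 0.2·0 + 0.25·h(state 3) + 0.2·h(state 5) + 0.1·1 + 0.25·h(state 2)
h(state 5) = 0.1·0 + 0.2·h(state 3) + 0.35·h(state 5) + 0.2·1 + 0.15·h(state 2)
h(state 2) = 0.1·0 + 0.35·h(state 3) + 0.1·h(state 5) + 0.1·1 + 0.35·h(state 2)
Solving: h(state 3) = 0.4391, h(state 5) = 0.5525, h(state 2) = 0.4753.
Starting from state 3, the probability is 0.4391.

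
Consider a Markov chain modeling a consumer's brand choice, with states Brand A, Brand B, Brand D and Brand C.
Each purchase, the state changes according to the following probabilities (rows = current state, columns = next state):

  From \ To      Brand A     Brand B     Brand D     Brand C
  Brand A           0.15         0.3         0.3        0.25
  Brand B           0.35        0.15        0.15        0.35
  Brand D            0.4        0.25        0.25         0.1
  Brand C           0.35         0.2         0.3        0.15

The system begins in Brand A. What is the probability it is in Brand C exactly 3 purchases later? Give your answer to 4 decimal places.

Propagate the distribution vector 3 purchases from Brand A.
After 0 purchases: (1.0000, 0.0000, 0.0000, 0.0000)
After 1 purchase: (0.1500, 0.3000, 0.3000, 0.2500)
After 2 purchases: (0.3350, 0.2150, 0.2400, 0.2100)
After 3 purchases: (0.2950, 0.2348, 0.2558, 0.2145)
P(in Brand C after 3 purchases) = 0.2145

0.2145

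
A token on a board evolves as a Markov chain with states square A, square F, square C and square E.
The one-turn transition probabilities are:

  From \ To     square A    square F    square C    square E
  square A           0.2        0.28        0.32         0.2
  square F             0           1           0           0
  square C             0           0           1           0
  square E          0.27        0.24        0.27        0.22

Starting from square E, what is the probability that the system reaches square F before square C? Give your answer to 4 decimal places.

Let h(s) be the probability of absorption at square F starting from transient state s. Then h(square F) = 1 and h(square C) = 0. By first-step analysis:
h(square A) = 0.2·h(square A) + 0.28·1 + 0.32·0 + 0.2·h(square E)
h(square E) = 0.27·h(square A) + 0.24·1 + 0.27·0 + 0.22·h(square E)
Solving: h(square A) = 0.4674, h(square E) = 0.4695.
Starting from square E, the probability is 0.4695.

0.4695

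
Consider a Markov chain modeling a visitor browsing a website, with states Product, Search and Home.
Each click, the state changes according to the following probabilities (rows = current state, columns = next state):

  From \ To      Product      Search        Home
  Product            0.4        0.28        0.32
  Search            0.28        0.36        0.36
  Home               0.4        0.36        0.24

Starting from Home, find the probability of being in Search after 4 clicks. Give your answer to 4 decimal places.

0.3311

Propagate the distribution vector 4 clicks from Home.
After 0 clicks: (0.0000, 0.0000, 1.0000)
After 1 click: (0.4000, 0.3600, 0.2400)
After 2 clicks: (0.3568, 0.3280, 0.3152)
After 3 clicks: (0.3606, 0.3315, 0.3079)
After 4 clicks: (0.3602, 0.3311, 0.3086)
P(in Search after 4 clicks) = 0.3311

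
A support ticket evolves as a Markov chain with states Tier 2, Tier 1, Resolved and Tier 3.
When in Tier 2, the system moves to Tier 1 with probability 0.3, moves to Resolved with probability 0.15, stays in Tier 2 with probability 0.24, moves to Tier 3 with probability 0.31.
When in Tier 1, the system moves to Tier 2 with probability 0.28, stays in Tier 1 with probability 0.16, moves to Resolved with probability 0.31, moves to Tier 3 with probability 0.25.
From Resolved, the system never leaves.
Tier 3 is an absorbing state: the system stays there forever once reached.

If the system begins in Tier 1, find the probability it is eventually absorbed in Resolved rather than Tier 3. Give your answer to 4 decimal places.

Let h(s) be the probability of absorption at Resolved starting from transient state s. Then h(Resolved) = 1 and h(Tier 3) = 0. By first-step analysis:
h(Tier 2) = 0.24·h(Tier 2) + 0.3·h(Tier 1) + 0.15·1 + 0.31·0
h(Tier 1) = 0.28·h(Tier 2) + 0.16·h(Tier 1) + 0.31·1 + 0.25·0
Solving: h(Tier 2) = 0.3950, h(Tier 1) = 0.5007.
Starting from Tier 1, the probability is 0.5007.

0.5007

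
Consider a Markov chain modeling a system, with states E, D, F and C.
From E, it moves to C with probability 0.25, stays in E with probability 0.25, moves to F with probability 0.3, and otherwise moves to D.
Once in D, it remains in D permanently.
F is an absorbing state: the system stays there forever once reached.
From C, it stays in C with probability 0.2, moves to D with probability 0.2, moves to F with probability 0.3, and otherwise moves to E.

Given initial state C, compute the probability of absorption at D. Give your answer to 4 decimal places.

Let h(s) be the probability of absorption at D starting from transient state s. Then h(D) = 1 and h(F) = 0. By first-step analysis:
h(E) = 0.25·h(E) + 0.2·1 + 0.3·0 + 0.25·h(C)
h(C) = 0.3·h(E) + 0.2·1 + 0.3·0 + 0.2·h(C)
Solving: h(E) = 0.4000, h(C) = 0.4000.
Starting from C, the probability is 0.4000.

0.4000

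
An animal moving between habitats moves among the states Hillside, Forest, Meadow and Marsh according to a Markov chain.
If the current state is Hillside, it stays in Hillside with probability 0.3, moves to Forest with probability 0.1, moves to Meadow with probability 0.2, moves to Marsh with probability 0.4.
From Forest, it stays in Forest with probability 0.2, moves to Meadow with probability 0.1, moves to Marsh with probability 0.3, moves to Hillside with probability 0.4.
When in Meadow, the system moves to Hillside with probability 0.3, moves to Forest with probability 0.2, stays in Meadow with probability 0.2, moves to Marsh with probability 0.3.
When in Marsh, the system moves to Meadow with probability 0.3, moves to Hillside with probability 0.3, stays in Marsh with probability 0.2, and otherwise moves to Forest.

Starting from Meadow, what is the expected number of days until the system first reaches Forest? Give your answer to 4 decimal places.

5.8824

Let t(s) be the expected number of days to first reach Forest from state s, with t(Forest) = 0. Conditioning on the first day:
t(Hillside) = 1 + 0.3·t(Hillside) + 0.2·t(Meadow) + 0.4·t(Marsh)
t(Meadow) = 1 + 0.3·t(Hillside) + 0.2·t(Meadow) + 0.3·t(Marsh)
t(Marsh) = 1 + 0.3·t(Hillside) + 0.3·t(Meadow) + 0.2·t(Marsh)
Solving: t(Hillside) = 6.4706, t(Meadow) = 5.8824, t(Marsh) = 5.8824.
Expected days from Meadow to Forest: 5.8824.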